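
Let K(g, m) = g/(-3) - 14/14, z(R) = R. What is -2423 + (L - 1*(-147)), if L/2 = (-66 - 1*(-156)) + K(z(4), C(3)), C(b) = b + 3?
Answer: -6302/3 ≈ -2100.7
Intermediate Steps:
C(b) = 3 + b
K(g, m) = -1 - g/3 (K(g, m) = g*(-⅓) - 14*1/14 = -g/3 - 1 = -1 - g/3)
L = 526/3 (L = 2*((-66 - 1*(-156)) + (-1 - ⅓*4)) = 2*((-66 + 156) + (-1 - 4/3)) = 2*(90 - 7/3) = 2*(263/3) = 526/3 ≈ 175.33)
-2423 + (L - 1*(-147)) = -2423 + (526/3 - 1*(-147)) = -2423 + (526/3 + 147) = -2423 + 967/3 = -6302/3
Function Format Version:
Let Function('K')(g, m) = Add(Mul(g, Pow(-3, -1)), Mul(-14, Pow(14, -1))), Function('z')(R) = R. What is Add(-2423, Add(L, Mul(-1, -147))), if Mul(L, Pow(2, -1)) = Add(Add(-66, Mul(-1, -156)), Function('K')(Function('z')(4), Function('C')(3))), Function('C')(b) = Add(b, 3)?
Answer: Rational(-6302, 3) ≈ -2100.7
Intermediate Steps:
Function('C')(b) = Add(3, b)
Function('K')(g, m) = Add(-1, Mul(Rational(-1, 3), g)) (Function('K')(g, m) = Add(Mul(g, Rational(-1, 3)), Mul(-14, Rational(1, 14))) = Add(Mul(Rational(-1, 3), g), -1) = Add(-1, Mul(Rational(-1, 3), g)))
L = Rational(526, 3) (L = Mul(2, Add(Add(-66, Mul(-1, -156)), Add(-1, Mul(Rational(-1, 3), 4)))) = Mul(2, Add(Add(-66, 156), Add(-1, Rational(-4, 3)))) = Mul(2, Add(90, Rational(-7, 3))) = Mul(2, Rational(263, 3)) = Rational(526, 3) ≈ 175.33)
Add(-2423, Add(L, Mul(-1, -147))) = Add(-2423, Add(Rational(526, 3), Mul(-1, -147))) = Add(-2423, Add(Rational(526, 3), 147)) = Add(-2423, Rational(967, 3)) = Rational(-6302, 3)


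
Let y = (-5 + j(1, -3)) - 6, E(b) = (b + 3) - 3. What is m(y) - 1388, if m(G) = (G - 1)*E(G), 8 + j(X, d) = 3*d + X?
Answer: -632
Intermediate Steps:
j(X, d) = -8 + X + 3*d (j(X, d) = -8 + (3*d + X) = -8 + (X + 3*d) = -8 + X + 3*d)
E(b) = b (E(b) = (3 + b) - 3 = b)
y = -27 (y = (-5 + (-8 + 1 + 3*(-3))) - 6 = (-5 + (-8 + 1 - 9)) - 6 = (-5 - 16) - 6 = -21 - 6 = -27)
m(G) = G*(-1 + G) (m(G) = (G - 1)*G = (-1 + G)*G = G*(-1 + G))
m(y) - 1388 = -27*(-1 - 27) - 1388 = -27*(-28) - 1388 = 756 - 1388 = -632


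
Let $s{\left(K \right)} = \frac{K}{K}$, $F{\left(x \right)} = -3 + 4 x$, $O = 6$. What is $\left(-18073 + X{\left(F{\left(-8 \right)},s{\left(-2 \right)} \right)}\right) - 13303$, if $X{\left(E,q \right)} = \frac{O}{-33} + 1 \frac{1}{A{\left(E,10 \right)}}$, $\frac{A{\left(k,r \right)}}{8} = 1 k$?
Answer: $- \frac{96638651}{3080} \approx -31376.0$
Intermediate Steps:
$A{\left(k,r \right)} = 8 k$ ($A{\left(k,r \right)} = 8 \cdot 1 k = 8 k$)
$s{\left(K \right)} = 1$
$X{\left(E,q \right)} = - \frac{2}{11} + \frac{1}{8 E}$ ($X{\left(E,q \right)} = \frac{6}{-33} + 1 \frac{1}{8 E} = 6 \left(- \frac{1}{33}\right) + 1 \frac{1}{8 E} = - \frac{2}{11} + \frac{1}{8 E}$)
$\left(-18073 + X{\left(F{\left(-8 \right)},s{\left(-2 \right)} \right)}\right) - 13303 = \left(-18073 + \frac{11 - 16 \left(-3 + 4 \left(-8\right)\right)}{88 \left(-3 + 4 \left(-8\right)\right)}\right) - 13303 = \left(-18073 + \frac{11 - 16 \left(-3 - 32\right)}{88 \left(-3 - 32\right)}\right) - 13303 = \left(-18073 + \frac{11 - -560}{88 \left(-35\right)}\right) - 13303 = \left(-18073 + \frac{1}{88} \left(- \frac{1}{35}\right) \left(11 + 560\right)\right) - 13303 = \left(-18073 + \frac{1}{88} \left(- \frac{1}{35}\right) 571\right) - 13303 = \left(-18073 - \frac{571}{3080}\right) - 13303 = - \frac{55665411}{3080} - 13303 = - \frac{96638651}{3080}$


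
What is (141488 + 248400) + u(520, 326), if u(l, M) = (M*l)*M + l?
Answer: 55653928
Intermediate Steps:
u(l, M) = l + l*M**2 (u(l, M) = l*M**2 + l = l + l*M**2)
(141488 + 248400) + u(520, 326) = (141488 + 248400) + 520*(1 + 326**2) = 389888 + 520*(1 + 106276) = 389888 + 520*106277 = 389888 + 55264040 = 55653928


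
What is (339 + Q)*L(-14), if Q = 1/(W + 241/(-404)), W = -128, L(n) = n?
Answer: -246563282/51953 ≈ -4745.9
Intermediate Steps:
Q = -404/51953 (Q = 1/(-128 + 241/(-404)) = 1/(-128 + 241*(-1/404)) = 1/(-128 - 241/404) = 1/(-51953/404) = -404/51953 ≈ -0.0077763)
(339 + Q)*L(-14) = (339 - 404/51953)*(-14) = (17611663/51953)*(-14) = -246563282/51953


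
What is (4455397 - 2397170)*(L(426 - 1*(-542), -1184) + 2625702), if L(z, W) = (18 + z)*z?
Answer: 7368761394050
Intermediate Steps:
L(z, W) = z*(18 + z)
(4455397 - 2397170)*(L(426 - 1*(-542), -1184) + 2625702) = (4455397 - 2397170)*((426 - 1*(-542))*(18 + (426 - 1*(-542))) + 2625702) = 2058227*((426 + 542)*(18 + (426 + 542)) + 2625702) = 2058227*(968*(18 + 968) + 2625702) = 2058227*(968*986 + 2625702) = 2058227*(954448 + 2625702) = 2058227*3580150 = 7368761394050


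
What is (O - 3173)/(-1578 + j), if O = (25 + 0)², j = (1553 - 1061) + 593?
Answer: 2548/493 ≈ 5.1684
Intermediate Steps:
j = 1085 (j = 492 + 593 = 1085)
O = 625 (O = 25² = 625)
(O - 3173)/(-1578 + j) = (625 - 3173)/(-1578 + 1085) = -2548/(-493) = -2548*(-1/493) = 2548/493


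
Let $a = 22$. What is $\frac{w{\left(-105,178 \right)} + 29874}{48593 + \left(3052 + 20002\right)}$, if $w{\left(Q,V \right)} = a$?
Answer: $\frac{29896}{71647} \approx 0.41727$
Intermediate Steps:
$w{\left(Q,V \right)} = 22$
$\frac{w{\left(-105,178 \right)} + 29874}{48593 + \left(3052 + 20002\right)} = \frac{22 + 29874}{48593 + \left(3052 + 20002\right)} = \frac{29896}{48593 + 23054} = \frac{29896}{71647}$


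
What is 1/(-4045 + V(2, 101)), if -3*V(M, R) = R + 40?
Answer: -1/4092 ≈ -0.00024438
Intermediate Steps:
V(M, R) = -40/3 - R/3 (V(M, R) = -(R + 40)/3 = -(40 + R)/3 = -40/3 - R/3)
1/(-4045 + V(2, 101)) = 1/(-4045 + (-40/3 - 1/3*101)) = 1/(-4045 + (-40/3 - 101/3)) = 1/(-4045 - 47) = 1/(-4092) = -1/4092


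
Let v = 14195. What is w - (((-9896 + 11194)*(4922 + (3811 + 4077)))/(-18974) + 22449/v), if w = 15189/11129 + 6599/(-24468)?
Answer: 32117574329209799629/36670675637842980 ≈ 875.84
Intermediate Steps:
w = 298204181/272304372 (w = 15189*(1/11129) + 6599*(-1/24468) = 15189/11129 - 6599/24468 = 298204181/272304372 ≈ 1.0951)
w - (((-9896 + 11194)*(4922 + (3811 + 4077)))/(-18974) + 22449/v) = 298204181/272304372 - (((-9896 + 11194)*(4922 + (3811 + 4077)))/(-18974) + 22449/14195) = 298204181/272304372 - ((1298*(4922 + 7888))*(-1/18974) + 22449*(1/14195)) = 298204181/272304372 - ((1298*12810)*(-1/18974) + 22449/14195) = 298204181/272304372 - (16627380*(-1/18974) + 22449/14195) = 298204181/272304372 - (-8313690/9487 + 22449/14195) = 298204181/272304372 - 1*(-117799855887/134667965) = 298204181/272304372 + 117799855887/134667965 = 32117574329209799629/36670675637842980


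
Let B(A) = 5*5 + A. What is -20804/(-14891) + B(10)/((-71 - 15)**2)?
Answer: 154387569/110133836 ≈ 1.4018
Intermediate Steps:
B(A) = 25 + A
-20804/(-14891) + B(10)/((-71 - 15)**2) = -20804/(-14891) + (25 + 10)/((-71 - 15)**2) = -20804*(-1/14891) + 35/((-86)**2) = 20804/14891 + 35/7396 = 154387569/110133836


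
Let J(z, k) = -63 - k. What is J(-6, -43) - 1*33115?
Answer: -33135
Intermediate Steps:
J(-6, -43) - 1*33115 = (-63 - 1*(-43)) - 1*33115 = (-63 + 43) - 33115 = -20 - 33115 = -33135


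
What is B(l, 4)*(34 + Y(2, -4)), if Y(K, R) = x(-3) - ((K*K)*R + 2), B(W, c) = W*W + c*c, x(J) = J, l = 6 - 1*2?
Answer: 1440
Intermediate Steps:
l = 4 (l = 6 - 2 = 4)
B(W, c) = W² + c²
Y(K, R) = -5 - R*K² (Y(K, R) = -3 - ((K*K)*R + 2) = -3 - (K²*R + 2) = -3 - (R*K² + 2) = -3 - (2 + R*K²) = -3 + (-2 - R*K²) = -5 - R*K²)
B(l, 4)*(34 + Y(2, -4)) = (4² + 4²)*(34 + (-5 - 1*(-4)*2²)) = (16 + 16)*(34 + (-5 - 1*(-4)*4)) = 32*(34 + (-5 + 16)) = 32*(34 + 11) = 32*45 = 1440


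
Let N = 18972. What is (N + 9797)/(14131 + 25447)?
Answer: 28769/39578 ≈ 0.72689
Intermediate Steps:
(N + 9797)/(14131 + 25447) = (18972 + 9797)/(14131 + 25447) = 28769/39578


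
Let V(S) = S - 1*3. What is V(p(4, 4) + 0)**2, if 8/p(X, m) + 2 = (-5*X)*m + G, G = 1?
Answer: 63001/6561 ≈ 9.6023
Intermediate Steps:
p(X, m) = 8/(-1 - 5*X*m) (p(X, m) = 8/(-2 + ((-5*X)*m + 1)) = 8/(-2 + (-5*X*m + 1)) = 8/(-2 + (1 - 5*X*m)) = 8/(-1 - 5*X*m))
V(S) = -3 + S (V(S) = S - 3 = -3 + S)
V(p(4, 4) + 0)**2 = (-3 + (-8/(1 + 5*4*4) + 0))**2 = (-3 + (-8/(1 + 80) + 0))**2 = (-3 + (-8/81 + 0))**2 = (-3 - 8/81)**2 = (-251/81)**2 = 63001/6561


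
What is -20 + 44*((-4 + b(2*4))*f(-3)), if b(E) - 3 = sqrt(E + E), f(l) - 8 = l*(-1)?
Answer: 1432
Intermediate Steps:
f(l) = 8 - l (f(l) = 8 + l*(-1) = 8 - l)
b(E) = 3 + sqrt(2)*sqrt(E) (b(E) = 3 + sqrt(E + E) = 3 + sqrt(2*E) = 3 + sqrt(2)*sqrt(E))
-20 + 44*((-4 + b(2*4))*f(-3)) = -20 + 44*((-4 + (3 + sqrt(2)*sqrt(2*4)))*(8 - 1*(-3))) = -20 + 44*((-4 + (3 + sqrt(2)*sqrt(8)))*(8 + 3)) = -20 + 44*((-4 + (3 + sqrt(2)*(2*sqrt(2))))*11) = -20 + 44*((-4 + (3 + 4))*11) = -20 + 44*((-4 + 7)*11) = -20 + 44*(3*11) = -20 + 44*33 = -20 + 1452 = 1432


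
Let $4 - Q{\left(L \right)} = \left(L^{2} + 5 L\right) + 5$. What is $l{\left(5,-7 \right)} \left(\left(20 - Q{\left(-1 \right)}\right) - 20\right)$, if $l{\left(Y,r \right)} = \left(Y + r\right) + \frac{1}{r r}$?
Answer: $\frac{291}{49} \approx 5.9388$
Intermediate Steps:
$Q{\left(L \right)} = -1 - L^{2} - 5 L$ ($Q{\left(L \right)} = 4 - \left(\left(L^{2} + 5 L\right) + 5\right) = 4 - \left(5 + L^{2} + 5 L\right) = -1 - L^{2} - 5 L$)
$l{\left(Y,r \right)} = Y + r + \frac{1}{r^{2}}$ ($l{\left(Y,r \right)} = \left(Y + r\right) + \frac{1}{r^{2}} = Y + r + \frac{1}{r^{2}}$)
$l{\left(5,-7 \right)} \left(\left(20 - Q{\left(-1 \right)}\right) - 20\right) = \left(5 - 7 + \frac{1}{49}\right) \left(\left(20 - \left(-1 - \left(-1\right)^{2} - -5\right)\right) - 20\right) = \left(5 - 7 + \frac{1}{49}\right) \left(\left(20 - \left(-1 - 1 + 5\right)\right) - 20\right) = - \frac{97 \left(\left(20 - \left(-1 - 1 + 5\right)\right) - 20\right)}{49} = - \frac{97 \left(\left(20 - 3\right) - 20\right)}{49} = - \frac{97 \left(17 - 20\right)}{49} = \left(- \frac{97}{49}\right) \left(-3\right) = \frac{291}{49}$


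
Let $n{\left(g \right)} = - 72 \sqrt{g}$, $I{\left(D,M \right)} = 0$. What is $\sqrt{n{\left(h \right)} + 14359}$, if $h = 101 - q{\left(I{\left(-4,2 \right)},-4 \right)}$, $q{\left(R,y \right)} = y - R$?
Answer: $\sqrt{14359 - 72 \sqrt{105}} \approx 116.71$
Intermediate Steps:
$h = 105$ ($h = 101 - \left(-4 - 0\right) = 101 - \left(-4 + 0\right) = 101 - -4 = 101 + 4 = 105$)
$\sqrt{n{\left(h \right)} + 14359} = \sqrt{- 72 \sqrt{105} + 14359} = \sqrt{14359 - 72 \sqrt{105}}$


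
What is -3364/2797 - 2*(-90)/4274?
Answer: -6937138/5977189 ≈ -1.1606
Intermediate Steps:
-3364/2797 - 2*(-90)/4274 = -3364*1/2797 + 180*(1/4274) = -3364/2797 + 90/2137 = -6937138/5977189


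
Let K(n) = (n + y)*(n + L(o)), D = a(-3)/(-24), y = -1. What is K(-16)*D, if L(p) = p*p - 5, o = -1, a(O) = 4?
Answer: -170/3 ≈ -56.667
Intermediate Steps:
L(p) = -5 + p**2 (L(p) = p**2 - 5 = -5 + p**2)
D = -1/6 (D = 4/(-24) = 4*(-1/24) = -1/6 ≈ -0.16667)
K(n) = (-1 + n)*(-4 + n) (K(n) = (n - 1)*(n + (-5 + (-1)**2)) = (-1 + n)*(n + (-5 + 1)) = (-1 + n)*(n - 4) = (-1 + n)*(-4 + n))
K(-16)*D = (4 + (-16)**2 - 5*(-16))*(-1/6) = (4 + 256 + 80)*(-1/6) = 340*(-1/6) = -170/3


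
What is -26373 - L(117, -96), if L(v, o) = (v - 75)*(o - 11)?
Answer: -21879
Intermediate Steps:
L(v, o) = (-75 + v)*(-11 + o)
-26373 - L(117, -96) = -26373 - (825 - 75*(-96) - 11*117 - 96*117) = -26373 - (825 + 7200 - 1287 - 11232) = -26373 - 1*(-4494) = -26373 + 4494 = -21879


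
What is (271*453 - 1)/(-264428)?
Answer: -61381/132214 ≈ -0.46425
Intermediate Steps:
(271*453 - 1)/(-264428) = (122763 - 1)*(-1/264428) = 122762*(-1/264428) = -61381/132214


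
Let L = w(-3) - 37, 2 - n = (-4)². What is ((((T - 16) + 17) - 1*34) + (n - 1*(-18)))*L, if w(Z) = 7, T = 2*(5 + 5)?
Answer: 270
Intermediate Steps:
T = 20 (T = 2*10 = 20)
n = -14 (n = 2 - 1*(-4)² = 2 - 1*16 = 2 - 16 = -14)
L = -30 (L = 7 - 37 = -30)
((((T - 16) + 17) - 1*34) + (n - 1*(-18)))*L = ((((20 - 16) + 17) - 1*34) + (-14 - 1*(-18)))*(-30) = (((4 + 17) - 34) + (-14 + 18))*(-30) = ((21 - 34) + 4)*(-30) = (-13 + 4)*(-30) = -9*(-30) = 270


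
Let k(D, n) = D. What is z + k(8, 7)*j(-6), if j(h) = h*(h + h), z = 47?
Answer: 623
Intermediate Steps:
j(h) = 2*h² (j(h) = h*(2*h) = 2*h²)
z + k(8, 7)*j(-6) = 47 + 8*(2*(-6)²) = 47 + 8*(2*36) = 47 + 8*72 = 47 + 576 = 623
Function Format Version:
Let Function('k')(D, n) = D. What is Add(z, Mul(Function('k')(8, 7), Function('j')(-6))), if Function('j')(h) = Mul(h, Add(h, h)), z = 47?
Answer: 623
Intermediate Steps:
Function('j')(h) = Mul(2, Pow(h, 2)) (Function('j')(h) = Mul(h, Mul(2, h)) = Mul(2, Pow(h, 2)))
Add(z, Mul(Function('k')(8, 7), Function('j')(-6))) = Add(47, Mul(8, Mul(2, Pow(-6, 2)))) = Add(47, Mul(8, Mul(2, 36))) = Add(47, Mul(8, 72)) = Add(47, 576) = 623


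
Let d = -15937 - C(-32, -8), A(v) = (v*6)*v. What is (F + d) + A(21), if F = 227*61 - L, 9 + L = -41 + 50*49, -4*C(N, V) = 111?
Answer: -7265/4 ≈ -1816.3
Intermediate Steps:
C(N, V) = -111/4 (C(N, V) = -1/4*111 = -111/4)
L = 2400 (L = -9 + (-41 + 50*49) = -9 + (-41 + 2450) = -9 + 2409 = 2400)
A(v) = 6*v**2 (A(v) = (6*v)*v = 6*v**2)
d = -63637/4 (d = -15937 - 1*(-111/4) = -15937 + 111/4 = -63637/4 ≈ -15909.)
F = 11447 (F = 227*61 - 1*2400 = 13847 - 2400 = 11447)
(F + d) + A(21) = (11447 - 63637/4) + 6*21**2 = -17849/4 + 6*441 = -17849/4 + 2646 = -7265/4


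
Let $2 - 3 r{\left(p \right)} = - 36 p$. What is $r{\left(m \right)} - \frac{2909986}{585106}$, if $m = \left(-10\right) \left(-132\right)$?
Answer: $\frac{13898338687}{877659} \approx 15836.0$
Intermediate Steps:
$m = 1320$
$r{\left(p \right)} = \frac{2}{3} + 12 p$ ($r{\left(p \right)} = \frac{2}{3} - \frac{\left(-36\right) p}{3} = \frac{2}{3} + 12 p$)
$r{\left(m \right)} - \frac{2909986}{585106} = \left(\frac{2}{3} + 12 \cdot 1320\right) - \frac{2909986}{585106} = \left(\frac{2}{3} + 15840\right) - 2909986 \cdot \frac{1}{585106} = \frac{47522}{3} - \frac{1454993}{292553} = \frac{13898338687}{877659}$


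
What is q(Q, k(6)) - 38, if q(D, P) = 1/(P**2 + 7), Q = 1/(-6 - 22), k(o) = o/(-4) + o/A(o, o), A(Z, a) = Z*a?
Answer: -2993/79 ≈ -37.886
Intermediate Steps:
k(o) = 1/o - o/4 (k(o) = o/(-4) + o/((o*o)) = o*(-1/4) + o/(o**2) = -o/4 + o/o**2 = -o/4 + 1/o = 1/o - o/4)
Q = -1/28 (Q = 1/(-28) = -1/28 ≈ -0.035714)
q(D, P) = 1/(7 + P**2)
q(Q, k(6)) - 38 = 1/(7 + (1/6 - 1/4*6)**2) - 38 = 1/(7 + (1/6 - 3/2)**2) - 38 = 1/(7 + (-4/3)**2) - 38 = 1/(7 + 16/9) - 38 = 1/(79/9) - 38 = 9/79 - 38 = -2993/79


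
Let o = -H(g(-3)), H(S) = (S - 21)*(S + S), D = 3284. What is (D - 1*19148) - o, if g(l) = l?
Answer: -15720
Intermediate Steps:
H(S) = 2*S*(-21 + S) (H(S) = (-21 + S)*(2*S) = 2*S*(-21 + S))
o = -144 (o = -2*(-3)*(-21 - 3) = -2*(-3)*(-24) = -1*144 = -144)
(D - 1*19148) - o = (3284 - 1*19148) - 1*(-144) = (3284 - 19148) + 144 = -15864 + 144 = -15720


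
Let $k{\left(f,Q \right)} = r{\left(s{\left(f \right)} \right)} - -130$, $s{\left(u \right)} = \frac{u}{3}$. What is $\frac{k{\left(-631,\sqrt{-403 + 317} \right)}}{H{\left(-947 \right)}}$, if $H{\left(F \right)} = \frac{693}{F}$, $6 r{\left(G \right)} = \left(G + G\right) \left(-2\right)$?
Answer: $- \frac{2303104}{6237} \approx -369.26$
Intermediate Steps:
$s{\left(u \right)} = \frac{u}{3}$ ($s{\left(u \right)} = u \frac{1}{3} = \frac{u}{3}$)
$r{\left(G \right)} = - \frac{2 G}{3}$ ($r{\left(G \right)} = \frac{\left(G + G\right) \left(-2\right)}{6} = \frac{2 G \left(-2\right)}{6} = \frac{\left(-4\right) G}{6} = - \frac{2 G}{3}$)
$k{\left(f,Q \right)} = 130 - \frac{2 f}{9}$ ($k{\left(f,Q \right)} = - \frac{2 \frac{f}{3}}{3} - -130 = - \frac{2 f}{9} + 130 = 130 - \frac{2 f}{9}$)
$\frac{k{\left(-631,\sqrt{-403 + 317} \right)}}{H{\left(-947 \right)}} = \frac{130 - - \frac{1262}{9}}{693 \frac{1}{-947}} = \frac{130 + \frac{1262}{9}}{693 \left(- \frac{1}{947}\right)} = \frac{2432}{9 \left(- \frac{693}{947}\right)} = \frac{2432}{9} \left(- \frac{947}{693}\right) = - \frac{2303104}{6237}$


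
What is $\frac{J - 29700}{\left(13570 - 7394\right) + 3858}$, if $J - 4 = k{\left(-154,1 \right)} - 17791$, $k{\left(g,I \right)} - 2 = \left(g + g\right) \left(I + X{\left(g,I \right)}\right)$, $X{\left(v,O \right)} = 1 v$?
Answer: $- \frac{361}{10034} \approx -0.035978$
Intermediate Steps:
$X{\left(v,O \right)} = v$
$k{\left(g,I \right)} = 2 + 2 g \left(I + g\right)$ ($k{\left(g,I \right)} = 2 + \left(g + g\right) \left(I + g\right) = 2 + 2 g \left(I + g\right)$)
$J = 29339$ ($J = 4 + \left(\left(2 + 2 \left(-154\right)^{2} + 2 \cdot 1 \left(-154\right)\right) - 17791\right) = 4 + \left(\left(2 + 2 \cdot 23716 - 308\right) - 17791\right) = 4 + \left(\left(2 + 47432 - 308\right) - 17791\right) = 4 + \left(47126 - 17791\right) = 4 + 29335 = 29339$)
$\frac{J - 29700}{\left(13570 - 7394\right) + 3858} = \frac{29339 - 29700}{\left(13570 - 7394\right) + 3858} = - \frac{361}{6176 + 3858} = - \frac{361}{10034}$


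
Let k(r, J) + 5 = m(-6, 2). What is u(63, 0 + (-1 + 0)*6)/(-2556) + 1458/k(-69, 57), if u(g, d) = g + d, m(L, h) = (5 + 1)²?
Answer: 1241627/26412 ≈ 47.010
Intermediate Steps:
m(L, h) = 36 (m(L, h) = 6² = 36)
u(g, d) = d + g
k(r, J) = 31 (k(r, J) = -5 + 36 = 31)
u(63, 0 + (-1 + 0)*6)/(-2556) + 1458/k(-69, 57) = ((0 + (-1 + 0)*6) + 63)/(-2556) + 1458/31 = ((0 - 1*6) + 63)*(-1/2556) + 1458*(1/31) = ((0 - 6) + 63)*(-1/2556) + 1458/31 = (-6 + 63)*(-1/2556) + 1458/31 = 57*(-1/2556) + 1458/31 = -19/852 + 1458/31 = 1241627/26412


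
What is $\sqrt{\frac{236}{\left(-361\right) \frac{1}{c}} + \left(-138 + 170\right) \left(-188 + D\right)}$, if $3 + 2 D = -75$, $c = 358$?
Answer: $\frac{2 i \sqrt{676698}}{19} \approx 86.591 i$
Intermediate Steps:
$D = -39$ ($D = - \frac{3}{2} + \frac{1}{2} \left(-75\right) = - \frac{3}{2} - \frac{75}{2} = -39$)
$\sqrt{\frac{236}{\left(-361\right) \frac{1}{c}} + \left(-138 + 170\right) \left(-188 + D\right)} = \sqrt{\frac{236}{\left(-361\right) \frac{1}{358}} + \left(-138 + 170\right) \left(-188 - 39\right)} = \sqrt{\frac{236}{\left(-361\right) \frac{1}{358}} + 32 \left(-227\right)} = \sqrt{\frac{236}{- \frac{361}{358}} - 7264} = \sqrt{236 \left(- \frac{358}{361}\right) - 7264} = \sqrt{- \frac{84488}{361} - 7264} = \sqrt{- \frac{2706792}{361}} = \frac{2 i \sqrt{676698}}{19}$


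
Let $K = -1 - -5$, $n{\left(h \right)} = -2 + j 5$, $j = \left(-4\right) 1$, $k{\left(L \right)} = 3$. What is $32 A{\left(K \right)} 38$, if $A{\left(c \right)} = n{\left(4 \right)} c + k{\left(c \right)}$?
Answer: $-103360$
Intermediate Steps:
$j = -4$
$n{\left(h \right)} = -22$ ($n{\left(h \right)} = -2 - 20 = -22$)
$K = 4$ ($K = -1 + 5 = 4$)
$A{\left(c \right)} = 3 - 22 c$ ($A{\left(c \right)} = - 22 c + 3 = 3 - 22 c$)
$32 A{\left(K \right)} 38 = 32 \left(3 - 88\right) 38 = 32 \left(-85\right) 38 = \left(-2720\right) 38 = -103360$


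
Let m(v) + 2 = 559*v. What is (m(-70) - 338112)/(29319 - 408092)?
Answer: 377244/378773 ≈ 0.99596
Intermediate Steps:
m(v) = -2 + 559*v
(m(-70) - 338112)/(29319 - 408092) = ((-2 + 559*(-70)) - 338112)/(29319 - 408092) = ((-2 - 39130) - 338112)/(-378773) = (-39132 - 338112)*(-1/378773) = -377244*(-1/378773) = 377244/378773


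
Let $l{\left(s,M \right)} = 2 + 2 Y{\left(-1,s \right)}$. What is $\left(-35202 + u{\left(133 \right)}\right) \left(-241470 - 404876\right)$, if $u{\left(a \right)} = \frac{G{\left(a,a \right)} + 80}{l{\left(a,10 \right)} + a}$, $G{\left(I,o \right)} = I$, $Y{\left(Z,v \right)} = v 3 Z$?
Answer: $\frac{5028386378698}{221} \approx 2.2753 \cdot 10^{10}$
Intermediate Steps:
$Y{\left(Z,v \right)} = 3 Z v$ ($Y{\left(Z,v \right)} = 3 v Z = 3 Z v$)
$l{\left(s,M \right)} = 2 - 6 s$ ($l{\left(s,M \right)} = 2 + 2 \cdot 3 \left(-1\right) s = 2 + 2 \left(- 3 s\right) = 2 - 6 s$)
$u{\left(a \right)} = \frac{80 + a}{2 - 5 a}$ ($u{\left(a \right)} = \frac{a + 80}{\left(2 - 6 a\right) + a} = \frac{80 + a}{2 - 5 a}$)
$\left(-35202 + u{\left(133 \right)}\right) \left(-241470 - 404876\right) = \left(-35202 + \frac{-80 - 133}{-2 + 5 \cdot 133}\right) \left(-241470 - 404876\right) = \left(-35202 + \frac{-80 - 133}{-2 + 665}\right) \left(-646346\right) = \left(-35202 + \frac{1}{663} \left(-213\right)\right) \left(-646346\right) = \left(-35202 - \frac{71}{221}\right) \left(-646346\right) = \left(- \frac{7779713}{221}\right) \left(-646346\right) = \frac{5028386378698}{221}$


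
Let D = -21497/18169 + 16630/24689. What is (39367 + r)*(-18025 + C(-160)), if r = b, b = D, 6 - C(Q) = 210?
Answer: -321902291265355436/448574441 ≈ -7.1761e+8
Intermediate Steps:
D = -228588963/448574441 (D = -21497*1/18169 + 16630*(1/24689) = -21497/18169 + 16630/24689 = -228588963/448574441 ≈ -0.50959)
C(Q) = -204 (C(Q) = 6 - 1*210 = 6 - 210 = -204)
b = -228588963/448574441 ≈ -0.50959
r = -228588963/448574441 ≈ -0.50959
(39367 + r)*(-18025 + C(-160)) = (39367 - 228588963/448574441)*(-18025 - 204) = (17658801429884/448574441)*(-18229) = -321902291265355436/448574441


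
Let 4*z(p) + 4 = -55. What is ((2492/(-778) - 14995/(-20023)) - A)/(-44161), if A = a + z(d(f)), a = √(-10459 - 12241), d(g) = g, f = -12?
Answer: -383085461/1375870753868 + 10*I*√227/44161 ≈ -0.00027843 + 0.0034117*I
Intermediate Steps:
z(p) = -59/4 (z(p) = -1 + (¼)*(-55) = -1 - 55/4 = -59/4)
a = 10*I*√227 (a = √(-22700) = 10*I*√227 ≈ 150.67*I)
A = -59/4 + 10*I*√227 (A = 10*I*√227 - 59/4 = -59/4 + 10*I*√227 ≈ -14.75 + 150.67*I)
((2492/(-778) - 14995/(-20023)) - A)/(-44161) = ((2492/(-778) - 14995/(-20023)) - (-59/4 + 10*I*√227))/(-44161) = ((2492*(-1/778) - 14995*(-1/20023)) + (59/4 - 10*I*√227))*(-1/44161) = ((-1246/389 + 14995/20023) + (59/4 - 10*I*√227))*(-1/44161) = (-19115603/7788947 + (59/4 - 10*I*√227))*(-1/44161) = (383085461/31155788 - 10*I*√227)*(-1/44161) = -383085461/1375870753868 + 10*I*√227/44161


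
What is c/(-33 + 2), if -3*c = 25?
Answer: 25/93 ≈ 0.26882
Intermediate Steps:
c = -25/3 (c = -⅓*25 = -25/3 ≈ -8.3333)
c/(-33 + 2) = -25/3/(-33 + 2) = -25/3/(-31) = -1/31*(-25/3) = 25/93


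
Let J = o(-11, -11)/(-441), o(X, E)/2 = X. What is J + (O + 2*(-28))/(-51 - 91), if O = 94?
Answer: -6817/31311 ≈ -0.21772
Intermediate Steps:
o(X, E) = 2*X
J = 22/441 (J = (2*(-11))/(-441) = -22*(-1/441) = 22/441 ≈ 0.049887)
J + (O + 2*(-28))/(-51 - 91) = 22/441 + (94 + 2*(-28))/(-51 - 91) = 22/441 + (94 - 56)/(-142) = 22/441 + 38*(-1/142) = 22/441 - 19/71 = -6817/31311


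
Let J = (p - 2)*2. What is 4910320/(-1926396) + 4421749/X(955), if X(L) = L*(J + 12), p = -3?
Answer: 2127165218851/919854090 ≈ 2312.5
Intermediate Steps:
J = -10 (J = (-3 - 2)*2 = -5*2 = -10)
X(L) = 2*L (X(L) = L*(-10 + 12) = L*2 = 2*L)
4910320/(-1926396) + 4421749/X(955) = 4910320/(-1926396) + 4421749/((2*955)) = 4910320*(-1/1926396) + 4421749/1910 = -1227580/481599 + 4421749*(1/1910) = -1227580/481599 + 4421749/1910 = 2127165218851/919854090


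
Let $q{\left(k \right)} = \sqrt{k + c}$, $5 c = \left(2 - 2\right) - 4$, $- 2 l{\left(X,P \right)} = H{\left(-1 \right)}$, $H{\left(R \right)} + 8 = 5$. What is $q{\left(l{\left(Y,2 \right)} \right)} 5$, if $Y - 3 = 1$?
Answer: $\frac{\sqrt{70}}{2} \approx 4.1833$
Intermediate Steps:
$Y = 4$ ($Y = 3 + 1 = 4$)
$H{\left(R \right)} = -3$ ($H{\left(R \right)} = -8 + 5 = -3$)
$l{\left(X,P \right)} = \frac{3}{2}$ ($l{\left(X,P \right)} = \left(- \frac{1}{2}\right) \left(-3\right) = \frac{3}{2}$)
$c = - \frac{4}{5}$ ($c = \frac{\left(2 - 2\right) - 4}{5} = \frac{0 - 4}{5} = \frac{1}{5} \left(-4\right) = - \frac{4}{5} \approx -0.8$)
$q{\left(k \right)} = \sqrt{- \frac{4}{5} + k}$ ($q{\left(k \right)} = \sqrt{k - \frac{4}{5}} = \sqrt{- \frac{4}{5} + k}$)
$q{\left(l{\left(Y,2 \right)} \right)} 5 = \frac{\sqrt{-20 + 25 \cdot \frac{3}{2}}}{5} \cdot 5 = \frac{\sqrt{-20 + \frac{75}{2}}}{5} \cdot 5 = \frac{\sqrt{\frac{35}{2}}}{5} \cdot 5 = \frac{\frac{1}{2} \sqrt{70}}{5} \cdot 5 = \frac{\sqrt{70}}{10} \cdot 5 = \frac{\sqrt{70}}{2}$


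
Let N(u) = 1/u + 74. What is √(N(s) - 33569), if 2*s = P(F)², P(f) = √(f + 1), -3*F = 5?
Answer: 3*I*√3722 ≈ 183.02*I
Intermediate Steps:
F = -5/3 (F = -⅓*5 = -5/3 ≈ -1.6667)
P(f) = √(1 + f)
s = -⅓ (s = (√(1 - 5/3))²/2 = (√(-⅔))²/2 = (I*√6/3)²/2 = (½)*(-⅔) = -⅓ ≈ -0.33333)
N(u) = 74 + 1/u
√(N(s) - 33569) = √((74 + 1/(-⅓)) - 33569) = √((74 - 3) - 33569) = √(71 - 33569) = √(-33498) = 3*I*√3722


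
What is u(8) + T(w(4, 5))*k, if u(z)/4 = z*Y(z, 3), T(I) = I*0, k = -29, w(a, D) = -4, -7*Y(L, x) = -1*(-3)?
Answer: -96/7 ≈ -13.714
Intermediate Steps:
Y(L, x) = -3/7 (Y(L, x) = -(-1)*(-3)/7 = -⅐*3 = -3/7)
T(I) = 0
u(z) = -12*z/7 (u(z) = 4*(z*(-3/7)) = 4*(-3*z/7) = -12*z/7)
u(8) + T(w(4, 5))*k = -12/7*8 + 0*(-29) = -96/7 + 0 = -96/7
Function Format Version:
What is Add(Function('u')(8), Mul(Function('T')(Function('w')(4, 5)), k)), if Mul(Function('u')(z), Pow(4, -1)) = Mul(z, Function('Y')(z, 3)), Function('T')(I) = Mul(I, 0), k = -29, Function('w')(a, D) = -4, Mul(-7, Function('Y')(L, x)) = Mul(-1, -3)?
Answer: Rational(-96, 7) ≈ -13.714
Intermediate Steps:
Function('Y')(L, x) = Rational(-3, 7) (Function('Y')(L, x) = Mul(Rational(-1, 7), Mul(-1, -3)) = Mul(Rational(-1, 7), 3) = Rational(-3, 7))
Function('T')(I) = 0
Function('u')(z) = Mul(Rational(-12, 7), z) (Function('u')(z) = Mul(4, Mul(z, Rational(-3, 7))) = Mul(4, Mul(Rational(-3, 7), z)) = Mul(Rational(-12, 7), z))
Add(Function('u')(8), Mul(Function('T')(Function('w')(4, 5)), k)) = Add(Mul(Rational(-12, 7), 8), Mul(0, -29)) = Add(Rational(-96, 7), 0) = Rational(-96, 7)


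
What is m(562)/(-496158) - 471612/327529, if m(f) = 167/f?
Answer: -131504720180495/91328447073084 ≈ -1.4399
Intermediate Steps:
m(562)/(-496158) - 471612/327529 = (167/562)/(-496158) - 471612/327529 = (167*(1/562))*(-1/496158) - 471612*1/327529 = (167/562)*(-1/496158) - 471612/327529 = -167/278840796 - 471612/327529 = -131504720180495/91328447073084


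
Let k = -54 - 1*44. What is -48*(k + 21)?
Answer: 3696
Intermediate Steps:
k = -98 (k = -54 - 44 = -98)
-48*(k + 21) = -48*(-98 + 21) = -48*(-77) = 3696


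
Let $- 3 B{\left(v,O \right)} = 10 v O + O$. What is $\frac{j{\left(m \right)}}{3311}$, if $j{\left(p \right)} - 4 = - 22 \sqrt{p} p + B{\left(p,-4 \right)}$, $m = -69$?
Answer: $- \frac{392}{1419} + \frac{138 i \sqrt{69}}{301} \approx -0.27625 + 3.8084 i$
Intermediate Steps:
$B{\left(v,O \right)} = - \frac{O}{3} - \frac{10 O v}{3}$ ($B{\left(v,O \right)} = - \frac{10 v O + O}{3} = - \frac{10 O v + O}{3} = - \frac{O + 10 O v}{3} = - \frac{O}{3} - \frac{10 O v}{3}$)
$j{\left(p \right)} = \frac{16}{3} - 22 p^{\frac{3}{2}} + \frac{40 p}{3}$ ($j{\left(p \right)} = 4 + \left(- 22 \sqrt{p} p - - \frac{4 \left(1 + 10 p\right)}{3}\right) = 4 - \left(- \frac{4}{3} + 22 p^{\frac{3}{2}} - \frac{40 p}{3}\right) = 4 + \left(\frac{4}{3} - 22 p^{\frac{3}{2}} + \frac{40 p}{3}\right) = \frac{16}{3} - 22 p^{\frac{3}{2}} + \frac{40 p}{3}$)
$\frac{j{\left(m \right)}}{3311} = \frac{\frac{16}{3} - 22 \left(-69\right)^{\frac{3}{2}} + \frac{40}{3} \left(-69\right)}{3311} = \left(\frac{16}{3} - 22 \left(- 69 i \sqrt{69}\right) - 920\right) \frac{1}{3311} = \left(\frac{16}{3} + 1518 i \sqrt{69} - 920\right) \frac{1}{3311} = \left(- \frac{2744}{3} + 1518 i \sqrt{69}\right) \frac{1}{3311} = - \frac{392}{1419} + \frac{138 i \sqrt{69}}{301}$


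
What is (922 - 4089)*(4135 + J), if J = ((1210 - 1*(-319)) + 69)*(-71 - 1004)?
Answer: 5427335405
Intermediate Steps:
J = -1717850 (J = ((1210 + 319) + 69)*(-1075) = (1529 + 69)*(-1075) = 1598*(-1075) = -1717850)
(922 - 4089)*(4135 + J) = (922 - 4089)*(4135 - 1717850) = -3167*(-1713715) = 5427335405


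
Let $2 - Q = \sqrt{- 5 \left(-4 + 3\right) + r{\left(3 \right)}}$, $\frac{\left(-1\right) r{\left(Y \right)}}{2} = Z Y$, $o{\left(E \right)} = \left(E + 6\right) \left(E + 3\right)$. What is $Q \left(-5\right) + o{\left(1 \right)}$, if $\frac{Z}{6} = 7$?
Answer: $18 + 5 i \sqrt{247} \approx 18.0 + 78.581 i$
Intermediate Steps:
$Z = 42$ ($Z = 6 \cdot 7 = 42$)
$o{\left(E \right)} = \left(3 + E\right) \left(6 + E\right)$ ($o{\left(E \right)} = \left(6 + E\right) \left(3 + E\right) = \left(3 + E\right) \left(6 + E\right)$)
$r{\left(Y \right)} = - 84 Y$ ($r{\left(Y \right)} = - 2 \cdot 42 Y = - 84 Y$)
$Q = 2 - i \sqrt{247}$ ($Q = 2 - \sqrt{- 5 \left(-4 + 3\right) - 252} = 2 - \sqrt{\left(-5\right) \left(-1\right) - 252} = 2 - \sqrt{5 - 252} = 2 - \sqrt{-247} = 2 - i \sqrt{247} \approx 2.0 - 15.716 i$)
$Q \left(-5\right) + o{\left(1 \right)} = \left(2 - i \sqrt{247}\right) \left(-5\right) + \left(18 + 1^{2} + 9 \cdot 1\right) = \left(-10 + 5 i \sqrt{247}\right) + \left(18 + 1 + 9\right) = \left(-10 + 5 i \sqrt{247}\right) + 28 = 18 + 5 i \sqrt{247}$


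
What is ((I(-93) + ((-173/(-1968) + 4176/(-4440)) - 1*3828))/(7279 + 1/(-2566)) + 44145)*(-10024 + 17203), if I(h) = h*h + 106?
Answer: 359191501470020421727/1133375760840 ≈ 3.1692e+8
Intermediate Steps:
I(h) = 106 + h² (I(h) = h² + 106 = 106 + h²)
((I(-93) + ((-173/(-1968) + 4176/(-4440)) - 1*3828))/(7279 + 1/(-2566)) + 44145)*(-10024 + 17203) = (((106 + (-93)²) + ((-173/(-1968) + 4176/(-4440)) - 1*3828))/(7279 + 1/(-2566)) + 44145)*(-10024 + 17203) = (((106 + 8649) + ((-173*(-1/1968) + 4176*(-1/4440)) - 3828))/(7279 - 1/2566) + 44145)*7179 = ((8755 + ((173/1968 - 174/185) - 3828))/(18677913/2566) + 44145)*7179 = ((8755 + (-310427/364080 - 3828))*(2566/18677913) + 44145)*7179 = ((8755 - 1394008667/364080)*(2566/18677913) + 44145)*7179 = ((1793511733/364080)*(2566/18677913) + 44145)*7179 = (2301075553439/3400127282520 + 44145)*7179 = (150100919962398839/3400127282520)*7179 = 359191501470020421727/1133375760840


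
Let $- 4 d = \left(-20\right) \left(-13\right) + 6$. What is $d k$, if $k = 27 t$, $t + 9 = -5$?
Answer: $25137$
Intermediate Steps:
$t = -14$ ($t = -9 - 5 = -14$)
$d = - \frac{133}{2}$ ($d = - \frac{\left(-20\right) \left(-13\right) + 6}{4} = - \frac{260 + 6}{4} = \left(- \frac{1}{4}\right) 266 = - \frac{133}{2} \approx -66.5$)
$k = -378$ ($k = 27 \left(-14\right) = -378$)
$d k = \left(- \frac{133}{2}\right) \left(-378\right) = 25137$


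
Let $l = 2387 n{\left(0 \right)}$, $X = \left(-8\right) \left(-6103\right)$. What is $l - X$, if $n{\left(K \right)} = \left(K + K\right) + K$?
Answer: $-48824$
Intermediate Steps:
$n{\left(K \right)} = 3 K$ ($n{\left(K \right)} = 2 K + K = 3 K$)
$X = 48824$
$l = 0$ ($l = 2387 \cdot 3 \cdot 0 = 2387 \cdot 0 = 0$)
$l - X = 0 - 48824 = -48824$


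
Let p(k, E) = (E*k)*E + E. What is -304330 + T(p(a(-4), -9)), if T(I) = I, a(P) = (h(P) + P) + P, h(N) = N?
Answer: -305311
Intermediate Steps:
a(P) = 3*P (a(P) = (P + P) + P = 2*P + P = 3*P)
p(k, E) = E + k*E**2 (p(k, E) = k*E**2 + E = E + k*E**2)
-304330 + T(p(a(-4), -9)) = -304330 - 9*(1 - 27*(-4)) = -304330 - 9*(1 - 9*(-12)) = -304330 - 9*(1 + 108) = -304330 - 9*109 = -304330 - 981 = -305311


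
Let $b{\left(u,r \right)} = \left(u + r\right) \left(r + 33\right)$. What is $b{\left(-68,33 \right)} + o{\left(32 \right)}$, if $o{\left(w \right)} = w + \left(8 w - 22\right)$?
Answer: $-2044$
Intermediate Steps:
$b{\left(u,r \right)} = \left(33 + r\right) \left(r + u\right)$ ($b{\left(u,r \right)} = \left(r + u\right) \left(33 + r\right) = \left(33 + r\right) \left(r + u\right)$)
$o{\left(w \right)} = -22 + 9 w$ ($o{\left(w \right)} = w + \left(-22 + 8 w\right) = -22 + 9 w$)
$b{\left(-68,33 \right)} + o{\left(32 \right)} = \left(33^{2} + 33 \cdot 33 + 33 \left(-68\right) + 33 \left(-68\right)\right) + \left(-22 + 9 \cdot 32\right) = \left(1089 + 1089 - 2244 - 2244\right) + \left(-22 + 288\right) = -2310 + 266 = -2044$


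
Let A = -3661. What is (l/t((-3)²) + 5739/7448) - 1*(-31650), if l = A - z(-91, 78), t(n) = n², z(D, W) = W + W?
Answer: 19066101043/603288 ≈ 31604.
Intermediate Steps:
z(D, W) = 2*W
l = -3817 (l = -3661 - 2*78 = -3661 - 1*156 = -3661 - 156 = -3817)
(l/t((-3)²) + 5739/7448) - 1*(-31650) = (-3817/(((-3)²)²) + 5739/7448) - 1*(-31650) = (-3817/(9²) + 5739*(1/7448)) + 31650 = (-3817/81 + 5739/7448) + 31650 = -27964157/603288 + 31650 = 19066101043/603288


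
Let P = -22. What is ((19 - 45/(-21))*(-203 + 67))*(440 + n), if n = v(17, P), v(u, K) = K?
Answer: -8413504/7 ≈ -1.2019e+6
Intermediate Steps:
n = -22
((19 - 45/(-21))*(-203 + 67))*(440 + n) = ((19 - 45/(-21))*(-203 + 67))*(440 - 22) = ((19 - 45*(-1/21))*(-136))*418 = ((19 + 15/7)*(-136))*418 = ((148/7)*(-136))*418 = -20128/7*418 = -8413504/7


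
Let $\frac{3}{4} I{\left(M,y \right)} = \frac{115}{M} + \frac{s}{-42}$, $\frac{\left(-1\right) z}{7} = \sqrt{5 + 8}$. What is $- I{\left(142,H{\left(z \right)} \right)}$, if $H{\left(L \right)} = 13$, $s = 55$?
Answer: $\frac{2980}{4473} \approx 0.66622$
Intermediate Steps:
$z = - 7 \sqrt{13}$ ($z = - 7 \sqrt{5 + 8} = - 7 \sqrt{13} \approx -25.239$)
$I{\left(M,y \right)} = - \frac{110}{63} + \frac{460}{3 M}$ ($I{\left(M,y \right)} = \frac{4 \left(\frac{115}{M} + \frac{55}{-42}\right)}{3} = \frac{4 \left(\frac{115}{M} + 55 \left(- \frac{1}{42}\right)\right)}{3} = \frac{4 \left(\frac{115}{M} - \frac{55}{42}\right)}{3} = \frac{4 \left(- \frac{55}{42} + \frac{115}{M}\right)}{3} = - \frac{110}{63} + \frac{460}{3 M}$)
$- I{\left(142,H{\left(z \right)} \right)} = - \frac{10 \left(966 - 1562\right)}{63 \cdot 142} = - \frac{10 \left(-596\right)}{63 \cdot 142} = \left(-1\right) \left(- \frac{2980}{4473}\right) = \frac{2980}{4473}$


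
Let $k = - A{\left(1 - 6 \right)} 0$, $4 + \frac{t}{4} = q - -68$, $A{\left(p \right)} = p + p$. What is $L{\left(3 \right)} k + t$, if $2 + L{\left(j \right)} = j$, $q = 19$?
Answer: $332$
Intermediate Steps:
$L{\left(j \right)} = -2 + j$
$A{\left(p \right)} = 2 p$
$t = 332$ ($t = -16 + 4 \left(19 - -68\right) = -16 + 4 \left(19 + 68\right) = -16 + 4 \cdot 87 = -16 + 348 = 332$)
$k = 0$ ($k = - 2 \left(1 - 6\right) 0 = - 2 \left(-5\right) 0 = \left(-1\right) \left(-10\right) 0 = 10 \cdot 0 = 0$)
$L{\left(3 \right)} k + t = \left(-2 + 3\right) 0 + 332 = 1 \cdot 0 + 332 = 0 + 332 = 332$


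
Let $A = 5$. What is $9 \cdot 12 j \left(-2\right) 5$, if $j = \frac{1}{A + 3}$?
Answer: $-135$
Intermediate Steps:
$j = \frac{1}{8}$ ($j = \frac{1}{5 + 3} = \frac{1}{8} \approx 0.125$)
$9 \cdot 12 j \left(-2\right) 5 = 9 \cdot 12 \cdot \frac{1}{8} \left(-2\right) 5 = 108 \left(\left(- \frac{1}{4}\right) 5\right) = 108 \left(- \frac{5}{4}\right) = -135$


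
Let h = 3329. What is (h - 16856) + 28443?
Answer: 14916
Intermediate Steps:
(h - 16856) + 28443 = (3329 - 16856) + 28443 = -13527 + 28443 = 14916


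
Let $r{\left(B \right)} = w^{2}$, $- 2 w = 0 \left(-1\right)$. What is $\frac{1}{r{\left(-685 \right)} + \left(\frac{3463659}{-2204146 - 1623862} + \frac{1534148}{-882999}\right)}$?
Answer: $- \frac{3380127235992}{8931138250525} \approx -0.37847$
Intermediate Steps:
$w = 0$ ($w = - \frac{0 \left(-1\right)}{2} = \left(- \frac{1}{2}\right) 0 = 0$)
$r{\left(B \right)} = 0$ ($r{\left(B \right)} = 0^{2} = 0$)
$\frac{1}{r{\left(-685 \right)} + \left(\frac{3463659}{-2204146 - 1623862} + \frac{1534148}{-882999}\right)} = \frac{1}{0 + \left(\frac{3463659}{-2204146 - 1623862} + \frac{1534148}{-882999}\right)} = \frac{1}{0 + \left(\frac{3463659}{-3828008} + 1534148 \left(- \frac{1}{882999}\right)\right)} = \frac{1}{0 + \left(3463659 \left(- \frac{1}{3828008}\right) - \frac{1534148}{882999}\right)} = \frac{1}{0 - \frac{8931138250525}{3380127235992}} = \frac{1}{- \frac{8931138250525}{3380127235992}} = - \frac{3380127235992}{8931138250525}$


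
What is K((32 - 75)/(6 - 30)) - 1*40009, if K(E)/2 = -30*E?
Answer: -80233/2 ≈ -40117.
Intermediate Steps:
K(E) = -60*E (K(E) = 2*(-30*E) = -60*E)
K((32 - 75)/(6 - 30)) - 1*40009 = -60*(32 - 75)/(6 - 30) - 1*40009 = -(-2580)/(-24) - 40009 = -(-2580)*(-1)/24 - 40009 = -60*43/24 - 40009 = -215/2 - 40009 = -80233/2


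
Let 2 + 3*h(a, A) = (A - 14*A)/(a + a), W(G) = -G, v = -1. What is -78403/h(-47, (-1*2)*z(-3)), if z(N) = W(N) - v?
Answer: 11054823/146 ≈ 75718.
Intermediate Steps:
z(N) = 1 - N (z(N) = -N - 1*(-1) = -N + 1 = 1 - N)
h(a, A) = -⅔ - 13*A/(6*a) (h(a, A) = -⅔ + ((A - 14*A)/(a + a))/3 = -⅔ + ((-13*A)/((2*a)))/3 = -⅔ + ((-13*A)*(1/(2*a)))/3 = -⅔ + (-13*A/(2*a))/3 = -⅔ - 13*A/(6*a))
-78403/h(-47, (-1*2)*z(-3)) = -78403*(-282/(-13*(-1*2)*(1 - 1*(-3)) - 4*(-47))) = -78403*(-282/(-(-26)*(1 + 3) + 188)) = -78403*(-282/(-(-26)*4 + 188)) = -78403*(-282/(-13*(-8) + 188)) = -78403*(-282/(104 + 188)) = -78403/((⅙)*(-1/47)*292) = -78403/(-146/141) = -78403*(-141/146) = 11054823/146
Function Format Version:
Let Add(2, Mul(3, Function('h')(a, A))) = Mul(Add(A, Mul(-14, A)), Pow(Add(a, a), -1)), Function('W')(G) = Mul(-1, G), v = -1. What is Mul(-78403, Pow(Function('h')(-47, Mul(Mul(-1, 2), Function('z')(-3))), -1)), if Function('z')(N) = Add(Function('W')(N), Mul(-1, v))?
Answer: Rational(11054823, 146) ≈ 75718.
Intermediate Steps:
Function('z')(N) = Add(1, Mul(-1, N)) (Function('z')(N) = Add(Mul(-1, N), Mul(-1, -1)) = Add(Mul(-1, N), 1) = Add(1, Mul(-1, N)))
Function('h')(a, A) = Add(Rational(-2, 3), Mul(Rational(-13, 6), A, Pow(a, -1))) (Function('h')(a, A) = Add(Rational(-2, 3), Mul(Rational(1, 3), Mul(Add(A, Mul(-14, A)), Pow(Add(a, a), -1)))) = Add(Rational(-2, 3), Mul(Rational(1, 3), Mul(Mul(-13, A), Pow(Mul(2, a), -1)))) = Add(Rational(-2, 3), Mul(Rational(1, 3), Mul(Mul(-13, A), Mul(Rational(1, 2), Pow(a, -1))))) = Add(Rational(-2, 3), Mul(Rational(1, 3), Mul(Rational(-13, 2), A, Pow(a, -1)))) = Add(Rational(-2, 3), Mul(Rational(-13, 6), A, Pow(a, -1))))
Mul(-78403, Pow(Function('h')(-47, Mul(Mul(-1, 2), Function('z')(-3))), -1)) = Mul(-78403, Pow(Mul(Rational(1, 6), Pow(-47, -1), Add(Mul(-13, Mul(Mul(-1, 2), Add(1, Mul(-1, -3)))), Mul(-4, -47))), -1)) = Mul(-78403, Pow(Mul(Rational(1, 6), Rational(-1, 47), Add(Mul(-13, Mul(-2, Add(1, 3))), 188)), -1)) = Mul(-78403, Pow(Mul(Rational(1, 6), Rational(-1, 47), Add(Mul(-13, Mul(-2, 4)), 188)), -1)) = Mul(-78403, Pow(Mul(Rational(1, 6), Rational(-1, 47), Add(Mul(-13, -8), 188)), -1)) = Mul(-78403, Pow(Mul(Rational(1, 6), Rational(-1, 47), Add(104, 188)), -1)) = Mul(-78403, Pow(Mul(Rational(1, 6), Rational(-1, 47), 292), -1)) = Mul(-78403, Pow(Rational(-146, 141), -1)) = Mul(-78403, Rational(-141, 146)) = Rational(11054823, 146)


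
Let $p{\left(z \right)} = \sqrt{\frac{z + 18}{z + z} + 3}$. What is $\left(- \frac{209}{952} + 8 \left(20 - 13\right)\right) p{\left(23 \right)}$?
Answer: $\frac{53103 \sqrt{8234}}{43792} \approx 110.03$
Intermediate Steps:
$p{\left(z \right)} = \sqrt{3 + \frac{18 + z}{2 z}}$ ($p{\left(z \right)} = \sqrt{\frac{18 + z}{2 z} + 3} = \sqrt{3 + \frac{18 + z}{2 z}}$)
$\left(- \frac{209}{952} + 8 \left(20 - 13\right)\right) p{\left(23 \right)} = \left(- \frac{209}{952} + 8 \left(20 - 13\right)\right) \frac{\sqrt{14 + \frac{36}{23}}}{2} = \left(\left(-209\right) \frac{1}{952} + 8 \cdot 7\right) \frac{\sqrt{14 + 36 \cdot \frac{1}{23}}}{2} = \left(- \frac{209}{952} + 56\right) \frac{\sqrt{14 + \frac{36}{23}}}{2} = \frac{53103 \frac{\sqrt{\frac{358}{23}}}{2}}{952} = \frac{53103 \frac{\frac{1}{23} \sqrt{8234}}{2}}{952} = \frac{53103 \frac{\sqrt{8234}}{46}}{952} = \frac{53103 \sqrt{8234}}{43792}$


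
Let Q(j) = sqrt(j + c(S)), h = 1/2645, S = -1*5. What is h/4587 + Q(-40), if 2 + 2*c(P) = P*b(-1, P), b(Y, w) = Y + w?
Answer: 1/12132615 + I*sqrt(26) ≈ 8.2423e-8 + 5.099*I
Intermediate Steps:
S = -5
h = 1/2645 ≈ 0.00037807
c(P) = -1 + P*(-1 + P)/2 (c(P) = -1 + (P*(-1 + P))/2 = -1 + P*(-1 + P)/2)
Q(j) = sqrt(14 + j) (Q(j) = sqrt(j + (-1 + (1/2)*(-5)*(-1 - 5))) = sqrt(j + (-1 + (1/2)*(-5)*(-6))) = sqrt(j + (-1 + 15)) = sqrt(j + 14) = sqrt(14 + j))
h/4587 + Q(-40) = (1/2645)/4587 + sqrt(14 - 40) = (1/2645)*(1/4587) + sqrt(-26) = 1/12132615 + I*sqrt(26)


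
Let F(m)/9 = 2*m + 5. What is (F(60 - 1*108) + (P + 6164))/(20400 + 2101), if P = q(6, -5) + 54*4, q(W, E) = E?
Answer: 5556/22501 ≈ 0.24692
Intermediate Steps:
F(m) = 45 + 18*m (F(m) = 9*(2*m + 5) = 9*(5 + 2*m) = 45 + 18*m)
P = 211 (P = -5 + 54*4 = -5 + 216 = 211)
(F(60 - 1*108) + (P + 6164))/(20400 + 2101) = ((45 + 18*(60 - 1*108)) + (211 + 6164))/(20400 + 2101) = ((45 + 18*(60 - 108)) + 6375)/22501 = ((45 + 18*(-48)) + 6375)*(1/22501) = ((45 - 864) + 6375)*(1/22501) = (-819 + 6375)*(1/22501) = 5556*(1/22501) = 5556/22501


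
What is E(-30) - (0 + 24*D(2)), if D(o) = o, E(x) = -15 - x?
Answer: -33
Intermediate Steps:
E(-30) - (0 + 24*D(2)) = (-15 - 1*(-30)) - (0 + 24*2) = (-15 + 30) - (0 + 48) = 15 - 1*48 = 15 - 48 = -33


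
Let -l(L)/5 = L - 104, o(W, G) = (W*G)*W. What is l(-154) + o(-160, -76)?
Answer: -1944310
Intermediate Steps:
o(W, G) = G*W² (o(W, G) = (G*W)*W = G*W²)
l(L) = 520 - 5*L (l(L) = -5*(L - 104) = -5*(-104 + L) = 520 - 5*L)
l(-154) + o(-160, -76) = (520 - 5*(-154)) - 76*(-160)² = (520 + 770) - 76*25600 = 1290 - 1945600 = -1944310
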